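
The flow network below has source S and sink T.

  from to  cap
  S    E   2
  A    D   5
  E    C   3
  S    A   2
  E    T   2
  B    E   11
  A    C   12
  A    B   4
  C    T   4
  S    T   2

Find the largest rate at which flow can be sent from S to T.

6

Augment S→T: bottleneck 2, flow now 2.
Augment S→E→T: bottleneck 2, flow now 4.
Augment S→A→C→T: bottleneck 2, flow now 6.
No augmenting path remains; maximum flow = 6.
In the residual graph, reachable from S: {S}.
Min-cut edges: S→A (2), S→E (2), S→T (2); capacity 2 + 2 + 2 = 6.
This cut is saturated, so no flow can exceed 6.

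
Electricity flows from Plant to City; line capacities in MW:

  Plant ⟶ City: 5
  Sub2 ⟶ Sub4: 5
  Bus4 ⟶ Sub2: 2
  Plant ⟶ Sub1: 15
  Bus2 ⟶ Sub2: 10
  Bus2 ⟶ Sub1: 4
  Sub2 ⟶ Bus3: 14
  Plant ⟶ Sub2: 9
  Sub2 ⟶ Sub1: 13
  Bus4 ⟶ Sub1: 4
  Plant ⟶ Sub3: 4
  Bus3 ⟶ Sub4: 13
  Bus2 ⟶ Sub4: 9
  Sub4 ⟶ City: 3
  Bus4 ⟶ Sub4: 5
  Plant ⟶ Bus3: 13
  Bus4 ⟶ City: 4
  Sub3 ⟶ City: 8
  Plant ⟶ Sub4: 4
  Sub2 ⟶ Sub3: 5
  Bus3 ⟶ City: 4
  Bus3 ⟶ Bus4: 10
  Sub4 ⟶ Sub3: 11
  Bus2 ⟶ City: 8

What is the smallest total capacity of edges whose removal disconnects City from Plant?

Augment Plant→City: bottleneck 5, flow now 5.
Augment Plant→Bus3→City: bottleneck 4, flow now 9.
Augment Plant→Sub4→City: bottleneck 3, flow now 12.
Augment Plant→Sub3→City: bottleneck 4, flow now 16.
Augment Plant→Sub2→Sub3→City: bottleneck 4, flow now 20.
Augment Plant→Bus3→Bus4→City: bottleneck 4, flow now 24.
No augmenting path remains; maximum flow = 24.
By max-flow min-cut, the minimum cut capacity equals the max flow.
In the residual graph, reachable from Plant: {Plant, Sub2, Bus3, Bus4, Sub1, Sub4, Sub3}.
Min-cut edges: Plant→City (5), Bus3→City (4), Bus4→City (4), Sub4→City (3), Sub3→City (8); capacity 5 + 4 + 4 + 3 + 8 = 24.

24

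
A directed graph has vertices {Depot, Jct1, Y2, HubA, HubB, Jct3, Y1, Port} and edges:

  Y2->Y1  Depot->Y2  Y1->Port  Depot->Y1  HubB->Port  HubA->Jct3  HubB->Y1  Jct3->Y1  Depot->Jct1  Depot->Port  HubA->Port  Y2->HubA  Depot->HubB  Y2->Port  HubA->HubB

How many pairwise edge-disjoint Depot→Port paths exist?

Assign every edge capacity 1; by Menger, the answer equals the max flow.
Path Depot→Port (+1); total 1.
Path Depot→Y2→Port (+1); total 2.
Path Depot→HubB→Port (+1); total 3.
Path Depot→Y1→Port (+1); total 4.
No residual Depot→Port path; max flow = 4.
Certifying cut of size 4: {Depot→HubB, Depot→Port, Depot→Y1, Depot→Y2}.

4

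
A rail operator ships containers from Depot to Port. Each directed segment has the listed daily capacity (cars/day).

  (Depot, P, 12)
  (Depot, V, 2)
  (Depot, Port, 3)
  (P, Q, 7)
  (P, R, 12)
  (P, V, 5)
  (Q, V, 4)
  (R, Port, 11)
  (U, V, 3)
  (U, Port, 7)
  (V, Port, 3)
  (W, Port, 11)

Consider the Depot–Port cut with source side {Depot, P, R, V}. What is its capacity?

Edges leaving {Depot, P, R, V}: Depot→Port (3), P→Q (7), R→Port (11), V→Port (3).
Cut capacity = 3 + 7 + 11 + 3 = 24.

24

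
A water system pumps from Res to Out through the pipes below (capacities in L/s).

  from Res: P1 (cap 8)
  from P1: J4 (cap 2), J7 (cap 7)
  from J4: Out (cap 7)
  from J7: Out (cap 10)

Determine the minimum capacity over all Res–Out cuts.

Augment Res→P1→J4→Out: bottleneck 2, flow now 2.
Augment Res→P1→J7→Out: bottleneck 6, flow now 8.
No augmenting path remains; maximum flow = 8.
By max-flow min-cut, the minimum cut capacity equals the max flow.
In the residual graph, reachable from Res: {Res}.
Min-cut edges: Res→P1 (8); capacity 8 = 8.

8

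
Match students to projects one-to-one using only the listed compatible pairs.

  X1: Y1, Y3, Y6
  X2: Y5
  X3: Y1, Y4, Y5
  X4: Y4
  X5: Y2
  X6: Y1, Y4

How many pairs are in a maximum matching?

5

Unit-capacity flow: source→left, listed edges, right→sink; max matching = max flow.
Augmenting path X1→Y1 (+1); matched 1.
Augmenting path X2→Y5 (+1); matched 2.
Augmenting path X3→Y4 (+1); matched 3.
Augmenting path X5→Y2 (+1); matched 4.
Augmenting path X6→Y1→X1→Y3 (+1); matched 5.
No augmenting path remains; maximum matching = 5.
König certificate: {X1, X5, Y1, Y4, Y5} is a vertex cover of size 5 (every listed pair touches it), so no matching can be larger.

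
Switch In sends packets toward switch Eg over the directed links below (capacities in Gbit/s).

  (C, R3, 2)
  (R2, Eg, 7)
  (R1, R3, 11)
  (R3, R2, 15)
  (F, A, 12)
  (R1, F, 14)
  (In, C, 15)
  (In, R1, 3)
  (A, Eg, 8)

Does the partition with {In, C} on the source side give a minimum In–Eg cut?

Yes — it is a minimum cut (capacity 5).

Given cut capacity: 3 + 2 = 5.
Augment In→R1→F→A→Eg: bottleneck 3, flow now 3.
Augment In→C→R3→R2→Eg: bottleneck 2, flow now 5.
No augmenting path remains; maximum flow = 5.
Cut capacity 5 equals the max flow, so it is a minimum cut.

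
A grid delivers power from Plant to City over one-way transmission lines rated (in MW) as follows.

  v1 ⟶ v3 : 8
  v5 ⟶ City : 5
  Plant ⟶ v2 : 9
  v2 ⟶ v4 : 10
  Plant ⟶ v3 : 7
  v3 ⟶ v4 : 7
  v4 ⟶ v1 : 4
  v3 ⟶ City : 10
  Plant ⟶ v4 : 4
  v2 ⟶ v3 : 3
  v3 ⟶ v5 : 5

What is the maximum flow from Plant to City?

Augment Plant→v3→City: bottleneck 7, flow now 7.
Augment Plant→v2→v3→City: bottleneck 3, flow now 10.
Augment Plant→v4→v1→v3→v5→City: bottleneck 4, flow now 14.
No augmenting path remains; maximum flow = 14.
In the residual graph, reachable from Plant: {Plant, v2, v4}.
Min-cut edges: Plant→v3 (7), v2→v3 (3), v4→v1 (4); capacity 7 + 3 + 4 = 14.
This cut is saturated, so no flow can exceed 14.

14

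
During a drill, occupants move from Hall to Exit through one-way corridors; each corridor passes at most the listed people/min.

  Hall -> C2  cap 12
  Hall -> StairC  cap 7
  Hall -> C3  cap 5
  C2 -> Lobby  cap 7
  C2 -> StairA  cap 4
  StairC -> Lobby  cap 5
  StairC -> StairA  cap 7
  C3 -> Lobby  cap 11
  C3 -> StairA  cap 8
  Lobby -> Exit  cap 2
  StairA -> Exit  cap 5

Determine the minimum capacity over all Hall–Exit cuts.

Augment Hall→C2→Lobby→Exit: bottleneck 2, flow now 2.
Augment Hall→C2→StairA→Exit: bottleneck 4, flow now 6.
Augment Hall→StairC→StairA→Exit: bottleneck 1, flow now 7.
No augmenting path remains; maximum flow = 7.
By max-flow min-cut, the minimum cut capacity equals the max flow.
In the residual graph, reachable from Hall: {Hall, C2, StairC, C3, Lobby, StairA}.
Min-cut edges: Lobby→Exit (2), StairA→Exit (5); capacity 2 + 5 = 7.

7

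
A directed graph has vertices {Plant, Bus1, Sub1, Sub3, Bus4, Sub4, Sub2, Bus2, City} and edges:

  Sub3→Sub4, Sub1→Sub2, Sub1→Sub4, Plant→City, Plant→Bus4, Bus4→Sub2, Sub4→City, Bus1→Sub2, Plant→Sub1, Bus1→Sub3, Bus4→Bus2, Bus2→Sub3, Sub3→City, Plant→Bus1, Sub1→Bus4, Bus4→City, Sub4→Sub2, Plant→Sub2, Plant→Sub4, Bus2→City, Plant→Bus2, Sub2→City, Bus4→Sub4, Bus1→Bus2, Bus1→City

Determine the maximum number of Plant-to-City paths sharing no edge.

7

Assign every edge capacity 1; by Menger, the answer equals the max flow.
Path Plant→City (+1); total 1.
Path Plant→Bus1→City (+1); total 2.
Path Plant→Bus4→City (+1); total 3.
Path Plant→Sub4→City (+1); total 4.
Path Plant→Sub2→City (+1); total 5.
Path Plant→Bus2→City (+1); total 6.
Path Plant→Sub1→Bus4→Bus2→Sub3→City (+1); total 7.
No residual Plant→City path; max flow = 7.
Certifying cut of size 7: {Plant→Bus1, Plant→Bus2, Plant→Bus4, Plant→City, Plant→Sub1, Plant→Sub2, Plant→Sub4}.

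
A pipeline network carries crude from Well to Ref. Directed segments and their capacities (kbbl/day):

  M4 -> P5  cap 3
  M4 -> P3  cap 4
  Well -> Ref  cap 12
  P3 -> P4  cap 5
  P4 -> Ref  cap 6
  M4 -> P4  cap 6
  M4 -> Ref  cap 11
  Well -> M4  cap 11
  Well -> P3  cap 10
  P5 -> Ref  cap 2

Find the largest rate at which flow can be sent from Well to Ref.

28

Augment Well→Ref: bottleneck 12, flow now 12.
Augment Well→M4→Ref: bottleneck 11, flow now 23.
Augment Well→P3→P4→Ref: bottleneck 5, flow now 28.
No augmenting path remains; maximum flow = 28.
In the residual graph, reachable from Well: {Well, P3}.
Min-cut edges: Well→M4 (11), Well→Ref (12), P3→P4 (5); capacity 11 + 12 + 5 = 28.
This cut is saturated, so no flow can exceed 28.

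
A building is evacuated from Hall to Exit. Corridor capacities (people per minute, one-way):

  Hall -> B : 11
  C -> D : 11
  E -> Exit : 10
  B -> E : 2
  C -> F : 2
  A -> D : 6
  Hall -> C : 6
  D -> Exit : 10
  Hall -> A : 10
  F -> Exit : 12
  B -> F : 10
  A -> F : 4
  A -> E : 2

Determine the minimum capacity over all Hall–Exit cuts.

26

Augment Hall→A→D→Exit: bottleneck 6, flow now 6.
Augment Hall→A→E→Exit: bottleneck 2, flow now 8.
Augment Hall→A→F→Exit: bottleneck 2, flow now 10.
Augment Hall→B→E→Exit: bottleneck 2, flow now 12.
Augment Hall→B→F→Exit: bottleneck 9, flow now 21.
Augment Hall→C→D→Exit: bottleneck 4, flow now 25.
Augment Hall→C→F→Exit: bottleneck 1, flow now 26.
No augmenting path remains; maximum flow = 26.
By max-flow min-cut, the minimum cut capacity equals the max flow.
In the residual graph, reachable from Hall: {Hall, A, B, C, D, F}.
Min-cut edges: A→E (2), B→E (2), D→Exit (10), F→Exit (12); capacity 2 + 2 + 10 + 12 = 26.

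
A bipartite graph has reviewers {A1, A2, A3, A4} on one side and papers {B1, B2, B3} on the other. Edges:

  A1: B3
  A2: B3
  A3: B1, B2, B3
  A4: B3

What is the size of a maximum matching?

Unit-capacity flow: source→left, listed edges, right→sink; max matching = max flow.
Augmenting path A1→B3 (+1); matched 1.
Augmenting path A3→B1 (+1); matched 2.
No augmenting path remains; maximum matching = 2.
König certificate: {A3, B3} is a vertex cover of size 2 (every listed pair touches it), so no matching can be larger.

2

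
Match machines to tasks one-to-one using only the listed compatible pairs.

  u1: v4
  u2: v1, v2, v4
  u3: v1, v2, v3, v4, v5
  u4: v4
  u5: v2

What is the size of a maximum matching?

Unit-capacity flow: source→left, listed edges, right→sink; max matching = max flow.
Augmenting path u1→v4 (+1); matched 1.
Augmenting path u2→v1 (+1); matched 2.
Augmenting path u3→v2 (+1); matched 3.
Augmenting path u5→v2→u3→v3 (+1); matched 4.
No augmenting path remains; maximum matching = 4.
König certificate: {u2, u3, u5, v4} is a vertex cover of size 4 (every listed pair touches it), so no matching can be larger.

4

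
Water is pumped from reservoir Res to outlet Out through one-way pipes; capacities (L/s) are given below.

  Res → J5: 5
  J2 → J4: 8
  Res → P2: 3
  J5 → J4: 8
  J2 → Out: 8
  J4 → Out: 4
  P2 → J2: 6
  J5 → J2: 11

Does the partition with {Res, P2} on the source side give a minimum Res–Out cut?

Given cut capacity: 5 + 6 = 11.
Augment Res→P2→J2→Out: bottleneck 3, flow now 3.
Augment Res→J5→J4→Out: bottleneck 4, flow now 7.
Augment Res→J5→J2→Out: bottleneck 1, flow now 8.
No augmenting path remains; maximum flow = 8.
In the residual graph, reachable from Res: {Res}.
Min-cut edges: Res→P2 (3), Res→J5 (5); capacity 3 + 5 = 8.
Cut capacity 11 exceeds the max flow 8, so it is not minimum.

No — its capacity is 11, but the minimum cut has capacity 8.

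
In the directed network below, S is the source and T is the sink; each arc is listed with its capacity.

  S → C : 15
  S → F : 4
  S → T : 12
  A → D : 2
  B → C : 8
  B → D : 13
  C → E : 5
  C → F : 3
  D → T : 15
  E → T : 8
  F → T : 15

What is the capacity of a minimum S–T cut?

Augment S→T: bottleneck 12, flow now 12.
Augment S→F→T: bottleneck 4, flow now 16.
Augment S→C→E→T: bottleneck 5, flow now 21.
Augment S→C→F→T: bottleneck 3, flow now 24.
No augmenting path remains; maximum flow = 24.
By max-flow min-cut, the minimum cut capacity equals the max flow.
In the residual graph, reachable from S: {S, C}.
Min-cut edges: S→F (4), S→T (12), C→E (5), C→F (3); capacity 4 + 12 + 5 + 3 = 24.

24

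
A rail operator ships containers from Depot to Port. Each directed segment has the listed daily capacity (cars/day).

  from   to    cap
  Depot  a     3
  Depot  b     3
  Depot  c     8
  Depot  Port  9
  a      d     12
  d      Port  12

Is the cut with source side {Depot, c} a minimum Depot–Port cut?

Given cut capacity: 3 + 3 + 9 = 15.
Augment Depot→Port: bottleneck 9, flow now 9.
Augment Depot→a→d→Port: bottleneck 3, flow now 12.
No augmenting path remains; maximum flow = 12.
In the residual graph, reachable from Depot: {Depot, b, c}.
Min-cut edges: Depot→a (3), Depot→Port (9); capacity 3 + 9 = 12.
Cut capacity 15 exceeds the max flow 12, so it is not minimum.

No — its capacity is 15, but the minimum cut has capacity 12.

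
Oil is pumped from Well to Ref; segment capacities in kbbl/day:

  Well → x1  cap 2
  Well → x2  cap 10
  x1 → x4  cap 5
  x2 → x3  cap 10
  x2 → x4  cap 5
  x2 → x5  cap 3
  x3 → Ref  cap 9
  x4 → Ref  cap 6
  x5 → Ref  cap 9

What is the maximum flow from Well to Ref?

Augment Well→x1→x4→Ref: bottleneck 2, flow now 2.
Augment Well→x2→x3→Ref: bottleneck 9, flow now 11.
Augment Well→x2→x4→Ref: bottleneck 1, flow now 12.
No augmenting path remains; maximum flow = 12.
In the residual graph, reachable from Well: {Well}.
Min-cut edges: Well→x1 (2), Well→x2 (10); capacity 2 + 10 = 12.
This cut is saturated, so no flow can exceed 12.

12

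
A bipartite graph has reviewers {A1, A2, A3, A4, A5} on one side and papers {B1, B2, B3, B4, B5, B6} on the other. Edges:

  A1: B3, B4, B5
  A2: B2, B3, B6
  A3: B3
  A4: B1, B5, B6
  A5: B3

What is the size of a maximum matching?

4

Unit-capacity flow: source→left, listed edges, right→sink; max matching = max flow.
Augmenting path A1→B3 (+1); matched 1.
Augmenting path A2→B2 (+1); matched 2.
Augmenting path A4→B1 (+1); matched 3.
Augmenting path A3→B3→A1→B4 (+1); matched 4.
No augmenting path remains; maximum matching = 4.
König certificate: {A1, A2, A4, B3} is a vertex cover of size 4 (every listed pair touches it), so no matching can be larger.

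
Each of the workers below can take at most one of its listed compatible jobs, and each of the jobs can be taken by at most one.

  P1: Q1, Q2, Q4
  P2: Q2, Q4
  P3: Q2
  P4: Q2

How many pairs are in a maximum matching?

Unit-capacity flow: source→left, listed edges, right→sink; max matching = max flow.
Augmenting path P1→Q1 (+1); matched 1.
Augmenting path P2→Q2 (+1); matched 2.
Augmenting path P3→Q2→P2→Q4 (+1); matched 3.
No augmenting path remains; maximum matching = 3.
König certificate: {P1, P2, Q2} is a vertex cover of size 3 (every listed pair touches it), so no matching can be larger.

3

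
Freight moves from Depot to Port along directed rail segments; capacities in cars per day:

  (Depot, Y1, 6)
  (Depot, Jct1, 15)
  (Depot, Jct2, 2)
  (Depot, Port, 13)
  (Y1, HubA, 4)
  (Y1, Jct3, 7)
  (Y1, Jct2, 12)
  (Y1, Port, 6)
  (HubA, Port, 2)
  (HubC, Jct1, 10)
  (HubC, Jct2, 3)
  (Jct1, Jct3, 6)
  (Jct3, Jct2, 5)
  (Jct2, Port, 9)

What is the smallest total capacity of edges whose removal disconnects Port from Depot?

26

Augment Depot→Port: bottleneck 13, flow now 13.
Augment Depot→Y1→Port: bottleneck 6, flow now 19.
Augment Depot→Jct2→Port: bottleneck 2, flow now 21.
Augment Depot→Jct1→Jct3→Jct2→Port: bottleneck 5, flow now 26.
No augmenting path remains; maximum flow = 26.
By max-flow min-cut, the minimum cut capacity equals the max flow.
In the residual graph, reachable from Depot: {Depot, Jct1, Jct3}.
Min-cut edges: Depot→Y1 (6), Depot→Jct2 (2), Depot→Port (13), Jct3→Jct2 (5); capacity 6 + 2 + 13 + 5 = 26.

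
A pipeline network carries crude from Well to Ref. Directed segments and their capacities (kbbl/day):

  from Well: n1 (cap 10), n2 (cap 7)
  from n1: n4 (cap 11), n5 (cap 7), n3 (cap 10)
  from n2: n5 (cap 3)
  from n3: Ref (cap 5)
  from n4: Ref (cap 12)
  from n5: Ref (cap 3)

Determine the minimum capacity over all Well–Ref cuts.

Augment Well→n1→n3→Ref: bottleneck 5, flow now 5.
Augment Well→n1→n4→Ref: bottleneck 5, flow now 10.
Augment Well→n2→n5→Ref: bottleneck 3, flow now 13.
No augmenting path remains; maximum flow = 13.
By max-flow min-cut, the minimum cut capacity equals the max flow.
In the residual graph, reachable from Well: {Well, n2}.
Min-cut edges: Well→n1 (10), n2→n5 (3); capacity 10 + 3 = 13.

13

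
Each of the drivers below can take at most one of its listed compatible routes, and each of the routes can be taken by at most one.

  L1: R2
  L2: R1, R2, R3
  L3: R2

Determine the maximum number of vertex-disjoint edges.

2

Unit-capacity flow: source→left, listed edges, right→sink; max matching = max flow.
Augmenting path L1→R2 (+1); matched 1.
Augmenting path L2→R1 (+1); matched 2.
No augmenting path remains; maximum matching = 2.
König certificate: {L2, R2} is a vertex cover of size 2 (every listed pair touches it), so no matching can be larger.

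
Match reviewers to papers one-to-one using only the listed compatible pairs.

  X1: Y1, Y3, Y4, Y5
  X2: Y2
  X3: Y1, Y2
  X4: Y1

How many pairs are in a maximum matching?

Unit-capacity flow: source→left, listed edges, right→sink; max matching = max flow.
Augmenting path X1→Y1 (+1); matched 1.
Augmenting path X2→Y2 (+1); matched 2.
Augmenting path X3→Y1→X1→Y3 (+1); matched 3.
No augmenting path remains; maximum matching = 3.
König certificate: {X1, Y1, Y2} is a vertex cover of size 3 (every listed pair touches it), so no matching can be larger.

3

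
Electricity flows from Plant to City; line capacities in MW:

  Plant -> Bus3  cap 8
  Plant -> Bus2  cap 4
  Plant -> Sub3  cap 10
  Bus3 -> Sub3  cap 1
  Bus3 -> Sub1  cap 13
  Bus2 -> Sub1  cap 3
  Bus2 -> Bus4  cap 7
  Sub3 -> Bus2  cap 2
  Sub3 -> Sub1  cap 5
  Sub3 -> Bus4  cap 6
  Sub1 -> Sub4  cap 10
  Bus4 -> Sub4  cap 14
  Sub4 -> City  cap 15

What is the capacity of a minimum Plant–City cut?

Augment Plant→Bus3→Sub1→Sub4→City: bottleneck 8, flow now 8.
Augment Plant→Bus2→Sub1→Sub4→City: bottleneck 2, flow now 10.
Augment Plant→Bus2→Bus4→Sub4→City: bottleneck 2, flow now 12.
Augment Plant→Sub3→Bus4→Sub4→City: bottleneck 3, flow now 15.
No augmenting path remains; maximum flow = 15.
By max-flow min-cut, the minimum cut capacity equals the max flow.
In the residual graph, reachable from Plant: {Plant, Bus3, Bus2, Sub3, Sub1, Bus4, Sub4}.
Min-cut edges: Sub4→City (15); capacity 15 = 15.

15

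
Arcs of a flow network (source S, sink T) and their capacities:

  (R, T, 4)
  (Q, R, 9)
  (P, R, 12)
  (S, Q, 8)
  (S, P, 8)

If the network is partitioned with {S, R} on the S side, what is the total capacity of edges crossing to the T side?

20

Edges leaving {S, R}: S→P (8), S→Q (8), R→T (4).
Cut capacity = 8 + 8 + 4 = 20.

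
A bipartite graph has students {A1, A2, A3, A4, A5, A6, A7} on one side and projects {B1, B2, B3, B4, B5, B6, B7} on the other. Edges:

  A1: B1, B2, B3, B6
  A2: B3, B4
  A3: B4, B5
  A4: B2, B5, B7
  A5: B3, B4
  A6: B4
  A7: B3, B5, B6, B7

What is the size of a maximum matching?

Unit-capacity flow: source→left, listed edges, right→sink; max matching = max flow.
Augmenting path A1→B1 (+1); matched 1.
Augmenting path A2→B3 (+1); matched 2.
Augmenting path A3→B4 (+1); matched 3.
Augmenting path A4→B2 (+1); matched 4.
Augmenting path A7→B5 (+1); matched 5.
Augmenting path A5→B4→A3→B5→A7→B6 (+1); matched 6.
No augmenting path remains; maximum matching = 6.
König certificate: {A1, A3, A4, A7, B3, B4} is a vertex cover of size 6 (every listed pair touches it), so no matching can be larger.

6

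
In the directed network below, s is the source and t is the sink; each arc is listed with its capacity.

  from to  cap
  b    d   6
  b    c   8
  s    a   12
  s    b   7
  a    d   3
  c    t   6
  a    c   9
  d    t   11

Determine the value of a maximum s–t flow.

Augment s→a→c→t: bottleneck 6, flow now 6.
Augment s→a→d→t: bottleneck 3, flow now 9.
Augment s→b→d→t: bottleneck 6, flow now 15.
No augmenting path remains; maximum flow = 15.
In the residual graph, reachable from s: {s, a, b, c}.
Min-cut edges: a→d (3), b→d (6), c→t (6); capacity 3 + 6 + 6 = 15.
This cut is saturated, so no flow can exceed 15.

15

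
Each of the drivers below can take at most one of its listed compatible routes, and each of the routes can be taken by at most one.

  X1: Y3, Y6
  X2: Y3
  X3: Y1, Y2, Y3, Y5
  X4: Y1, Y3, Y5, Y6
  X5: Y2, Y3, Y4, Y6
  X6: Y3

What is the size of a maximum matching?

Unit-capacity flow: source→left, listed edges, right→sink; max matching = max flow.
Augmenting path X1→Y3 (+1); matched 1.
Augmenting path X3→Y1 (+1); matched 2.
Augmenting path X4→Y5 (+1); matched 3.
Augmenting path X5→Y2 (+1); matched 4.
Augmenting path X2→Y3→X1→Y6 (+1); matched 5.
No augmenting path remains; maximum matching = 5.
König certificate: {X1, X3, X4, X5, Y3} is a vertex cover of size 5 (every listed pair touches it), so no matching can be larger.

5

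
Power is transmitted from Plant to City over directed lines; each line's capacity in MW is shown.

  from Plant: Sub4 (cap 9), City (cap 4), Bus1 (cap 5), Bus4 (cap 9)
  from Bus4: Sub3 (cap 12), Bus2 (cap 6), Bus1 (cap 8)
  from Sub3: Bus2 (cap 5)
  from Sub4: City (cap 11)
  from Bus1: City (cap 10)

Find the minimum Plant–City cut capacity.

Augment Plant→City: bottleneck 4, flow now 4.
Augment Plant→Sub4→City: bottleneck 9, flow now 13.
Augment Plant→Bus1→City: bottleneck 5, flow now 18.
Augment Plant→Bus4→Bus1→City: bottleneck 5, flow now 23.
No augmenting path remains; maximum flow = 23.
By max-flow min-cut, the minimum cut capacity equals the max flow.
In the residual graph, reachable from Plant: {Plant, Bus4, Sub3, Bus1, Bus2}.
Min-cut edges: Plant→Sub4 (9), Plant→City (4), Bus1→City (10); capacity 9 + 4 + 10 = 23.

23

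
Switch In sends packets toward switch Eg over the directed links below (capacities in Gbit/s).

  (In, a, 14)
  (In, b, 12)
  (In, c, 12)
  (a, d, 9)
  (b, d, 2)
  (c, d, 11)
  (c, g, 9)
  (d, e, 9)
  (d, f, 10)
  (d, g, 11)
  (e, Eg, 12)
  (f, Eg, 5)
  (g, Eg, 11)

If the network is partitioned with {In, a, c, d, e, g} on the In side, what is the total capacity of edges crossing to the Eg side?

45

Edges leaving {In, a, c, d, e, g}: In→b (12), d→f (10), e→Eg (12), g→Eg (11).
Cut capacity = 12 + 10 + 12 + 11 = 45.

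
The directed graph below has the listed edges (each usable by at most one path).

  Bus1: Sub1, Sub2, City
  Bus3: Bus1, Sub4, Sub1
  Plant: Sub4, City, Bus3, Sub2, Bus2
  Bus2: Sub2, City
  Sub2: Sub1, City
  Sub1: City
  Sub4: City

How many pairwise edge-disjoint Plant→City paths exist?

Assign every edge capacity 1; by Menger, the answer equals the max flow.
Path Plant→City (+1); total 1.
Path Plant→Sub4→City (+1); total 2.
Path Plant→Sub2→City (+1); total 3.
Path Plant→Bus2→City (+1); total 4.
Path Plant→Bus3→Bus1→City (+1); total 5.
No residual Plant→City path; max flow = 5.
Certifying cut of size 5: {Plant→Bus2, Plant→Bus3, Plant→City, Plant→Sub2, Plant→Sub4}.

5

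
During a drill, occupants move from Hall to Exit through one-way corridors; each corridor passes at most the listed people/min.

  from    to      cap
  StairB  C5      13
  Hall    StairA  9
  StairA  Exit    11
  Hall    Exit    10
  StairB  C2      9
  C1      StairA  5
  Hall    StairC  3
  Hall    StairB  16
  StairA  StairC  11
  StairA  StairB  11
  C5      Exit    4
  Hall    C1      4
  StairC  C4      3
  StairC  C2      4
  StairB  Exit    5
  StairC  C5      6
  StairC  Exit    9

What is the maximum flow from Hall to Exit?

35

Augment Hall→Exit: bottleneck 10, flow now 10.
Augment Hall→StairA→Exit: bottleneck 9, flow now 19.
Augment Hall→StairB→Exit: bottleneck 5, flow now 24.
Augment Hall→StairC→Exit: bottleneck 3, flow now 27.
Augment Hall→C1→StairA→Exit: bottleneck 2, flow now 29.
Augment Hall→StairB→C5→Exit: bottleneck 4, flow now 33.
Augment Hall→C1→StairA→StairC→Exit: bottleneck 2, flow now 35.
No augmenting path remains; maximum flow = 35.
In the residual graph, reachable from Hall: {Hall, StairB, C5, C2}.
Min-cut edges: Hall→C1 (4), Hall→StairA (9), Hall→StairC (3), Hall→Exit (10), StairB→Exit (5), C5→Exit (4); capacity 4 + 9 + 3 + 10 + 5 + 4 = 35.
This cut is saturated, so no flow can exceed 35.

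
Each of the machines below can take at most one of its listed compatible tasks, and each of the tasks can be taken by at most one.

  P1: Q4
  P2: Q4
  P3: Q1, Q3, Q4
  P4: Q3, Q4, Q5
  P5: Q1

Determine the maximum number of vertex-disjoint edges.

4

Unit-capacity flow: source→left, listed edges, right→sink; max matching = max flow.
Augmenting path P1→Q4 (+1); matched 1.
Augmenting path P3→Q1 (+1); matched 2.
Augmenting path P4→Q3 (+1); matched 3.
Augmenting path P5→Q1→P3→Q3→P4→Q5 (+1); matched 4.
No augmenting path remains; maximum matching = 4.
König certificate: {P3, P4, P5, Q4} is a vertex cover of size 4 (every listed pair touches it), so no matching can be larger.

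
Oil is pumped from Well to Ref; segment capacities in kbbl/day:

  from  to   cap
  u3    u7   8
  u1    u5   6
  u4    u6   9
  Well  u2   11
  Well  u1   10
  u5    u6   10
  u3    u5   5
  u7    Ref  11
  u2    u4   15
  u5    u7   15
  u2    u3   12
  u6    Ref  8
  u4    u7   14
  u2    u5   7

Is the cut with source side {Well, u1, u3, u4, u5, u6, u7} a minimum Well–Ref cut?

No — its capacity is 30, but the minimum cut has capacity 17.

Given cut capacity: 11 + 8 + 11 = 30.
Augment Well→u1→u5→u6→Ref: bottleneck 6, flow now 6.
Augment Well→u2→u3→u7→Ref: bottleneck 8, flow now 14.
Augment Well→u2→u4→u6→Ref: bottleneck 2, flow now 16.
Augment Well→u2→u4→u7→Ref: bottleneck 1, flow now 17.
No augmenting path remains; maximum flow = 17.
In the residual graph, reachable from Well: {Well, u1}.
Min-cut edges: Well→u2 (11), u1→u5 (6); capacity 11 + 6 = 17.
Cut capacity 30 exceeds the max flow 17, so it is not minimum.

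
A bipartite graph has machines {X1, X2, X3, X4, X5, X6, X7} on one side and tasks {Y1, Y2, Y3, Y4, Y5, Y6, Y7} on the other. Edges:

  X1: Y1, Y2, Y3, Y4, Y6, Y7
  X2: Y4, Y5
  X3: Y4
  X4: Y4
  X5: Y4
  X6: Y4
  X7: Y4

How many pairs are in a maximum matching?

3

Unit-capacity flow: source→left, listed edges, right→sink; max matching = max flow.
Augmenting path X1→Y1 (+1); matched 1.
Augmenting path X2→Y4 (+1); matched 2.
Augmenting path X3→Y4→X2→Y5 (+1); matched 3.
No augmenting path remains; maximum matching = 3.
König certificate: {X1, X2, Y4} is a vertex cover of size 3 (every listed pair touches it), so no matching can be larger.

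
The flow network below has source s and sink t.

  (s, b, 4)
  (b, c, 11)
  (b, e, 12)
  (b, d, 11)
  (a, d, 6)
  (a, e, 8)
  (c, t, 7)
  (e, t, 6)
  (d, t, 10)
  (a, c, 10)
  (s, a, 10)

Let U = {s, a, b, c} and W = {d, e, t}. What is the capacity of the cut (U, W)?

44

Edges leaving {s, a, b, c}: a→d (6), a→e (8), b→d (11), b→e (12), c→t (7).
Cut capacity = 6 + 8 + 11 + 12 + 7 = 44.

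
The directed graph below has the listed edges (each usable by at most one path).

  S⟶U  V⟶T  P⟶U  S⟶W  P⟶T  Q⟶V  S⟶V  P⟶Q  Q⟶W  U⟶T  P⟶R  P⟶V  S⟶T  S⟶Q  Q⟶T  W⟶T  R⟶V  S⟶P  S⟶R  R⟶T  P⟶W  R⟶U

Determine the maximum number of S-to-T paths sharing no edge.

Assign every edge capacity 1; by Menger, the answer equals the max flow.
Path S→T (+1); total 1.
Path S→P→T (+1); total 2.
Path S→Q→T (+1); total 3.
Path S→R→T (+1); total 4.
Path S→U→T (+1); total 5.
Path S→V→T (+1); total 6.
Path S→W→T (+1); total 7.
No residual S→T path; max flow = 7.
Certifying cut of size 7: {S→P, S→Q, S→R, S→T, S→U, S→V, S→W}.

7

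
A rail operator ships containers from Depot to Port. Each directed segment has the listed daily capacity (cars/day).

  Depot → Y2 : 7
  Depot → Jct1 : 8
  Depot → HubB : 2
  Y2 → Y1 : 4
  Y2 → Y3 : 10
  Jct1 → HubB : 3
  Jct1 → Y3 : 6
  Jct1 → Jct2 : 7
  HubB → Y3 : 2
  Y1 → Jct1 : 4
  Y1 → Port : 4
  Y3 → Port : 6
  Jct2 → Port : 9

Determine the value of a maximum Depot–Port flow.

Augment Depot→Y2→Y1→Port: bottleneck 4, flow now 4.
Augment Depot→Y2→Y3→Port: bottleneck 3, flow now 7.
Augment Depot→Jct1→Y3→Port: bottleneck 3, flow now 10.
Augment Depot→Jct1→Jct2→Port: bottleneck 5, flow now 15.
Augment Depot→HubB→Y3→Jct1→Jct2→Port: bottleneck 2, flow now 17. (uses reverse residual edge)
No augmenting path remains; maximum flow = 17.
In the residual graph, reachable from Depot: {Depot}.
Min-cut edges: Depot→Y2 (7), Depot→Jct1 (8), Depot→HubB (2); capacity 7 + 8 + 2 = 17.
This cut is saturated, so no flow can exceed 17.

17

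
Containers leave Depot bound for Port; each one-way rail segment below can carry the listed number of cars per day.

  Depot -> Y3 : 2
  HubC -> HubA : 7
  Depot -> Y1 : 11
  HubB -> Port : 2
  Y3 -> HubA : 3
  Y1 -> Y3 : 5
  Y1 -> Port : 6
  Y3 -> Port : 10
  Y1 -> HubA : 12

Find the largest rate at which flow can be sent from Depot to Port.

13

Augment Depot→Y3→Port: bottleneck 2, flow now 2.
Augment Depot→Y1→Port: bottleneck 6, flow now 8.
Augment Depot→Y1→Y3→Port: bottleneck 5, flow now 13.
No augmenting path remains; maximum flow = 13.
In the residual graph, reachable from Depot: {Depot}.
Min-cut edges: Depot→Y3 (2), Depot→Y1 (11); capacity 2 + 11 = 13.
This cut is saturated, so no flow can exceed 13.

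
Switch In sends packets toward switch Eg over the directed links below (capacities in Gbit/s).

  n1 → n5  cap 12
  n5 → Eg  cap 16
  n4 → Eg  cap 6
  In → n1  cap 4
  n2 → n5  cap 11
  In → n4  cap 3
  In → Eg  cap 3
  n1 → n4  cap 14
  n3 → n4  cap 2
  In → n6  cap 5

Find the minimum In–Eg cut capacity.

10

Augment In→Eg: bottleneck 3, flow now 3.
Augment In→n4→Eg: bottleneck 3, flow now 6.
Augment In→n1→n4→Eg: bottleneck 3, flow now 9.
Augment In→n1→n5→Eg: bottleneck 1, flow now 10.
No augmenting path remains; maximum flow = 10.
By max-flow min-cut, the minimum cut capacity equals the max flow.
In the residual graph, reachable from In: {In, n6}.
Min-cut edges: In→n1 (4), In→n4 (3), In→Eg (3); capacity 4 + 3 + 3 = 10.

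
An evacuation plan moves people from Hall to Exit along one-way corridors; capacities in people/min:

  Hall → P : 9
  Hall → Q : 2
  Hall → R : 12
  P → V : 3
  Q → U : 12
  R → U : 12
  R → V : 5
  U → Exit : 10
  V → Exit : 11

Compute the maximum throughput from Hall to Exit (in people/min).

Augment Hall→P→V→Exit: bottleneck 3, flow now 3.
Augment Hall→Q→U→Exit: bottleneck 2, flow now 5.
Augment Hall→R→U→Exit: bottleneck 8, flow now 13.
Augment Hall→R→V→Exit: bottleneck 4, flow now 17.
No augmenting path remains; maximum flow = 17.
In the residual graph, reachable from Hall: {Hall, P}.
Min-cut edges: Hall→Q (2), Hall→R (12), P→V (3); capacity 2 + 12 + 3 = 17.
This cut is saturated, so no flow can exceed 17.

17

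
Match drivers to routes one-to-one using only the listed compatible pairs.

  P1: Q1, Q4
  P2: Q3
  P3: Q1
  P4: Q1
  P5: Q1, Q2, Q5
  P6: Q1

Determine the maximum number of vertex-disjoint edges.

Unit-capacity flow: source→left, listed edges, right→sink; max matching = max flow.
Augmenting path P1→Q1 (+1); matched 1.
Augmenting path P2→Q3 (+1); matched 2.
Augmenting path P5→Q2 (+1); matched 3.
Augmenting path P3→Q1→P1→Q4 (+1); matched 4.
No augmenting path remains; maximum matching = 4.
König certificate: {P1, P2, P5, Q1} is a vertex cover of size 4 (every listed pair touches it), so no matching can be larger.

4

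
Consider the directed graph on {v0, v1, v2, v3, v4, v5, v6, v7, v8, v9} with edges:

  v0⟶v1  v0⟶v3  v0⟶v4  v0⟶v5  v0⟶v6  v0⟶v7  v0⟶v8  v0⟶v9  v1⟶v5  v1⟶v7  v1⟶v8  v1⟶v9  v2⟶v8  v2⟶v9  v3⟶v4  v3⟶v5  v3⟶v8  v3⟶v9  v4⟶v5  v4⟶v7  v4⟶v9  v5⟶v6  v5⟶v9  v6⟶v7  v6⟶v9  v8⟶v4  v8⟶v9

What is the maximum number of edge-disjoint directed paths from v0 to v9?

7

Assign every edge capacity 1; by Menger, the answer equals the max flow.
Path v0→v9 (+1); total 1.
Path v0→v1→v9 (+1); total 2.
Path v0→v3→v9 (+1); total 3.
Path v0→v4→v9 (+1); total 4.
Path v0→v5→v9 (+1); total 5.
Path v0→v6→v9 (+1); total 6.
Path v0→v8→v9 (+1); total 7.
No residual v0→v9 path; max flow = 7.
Certifying cut of size 7: {v0→v1, v0→v3, v0→v4, v0→v5, v0→v6, v0→v8, v0→v9}.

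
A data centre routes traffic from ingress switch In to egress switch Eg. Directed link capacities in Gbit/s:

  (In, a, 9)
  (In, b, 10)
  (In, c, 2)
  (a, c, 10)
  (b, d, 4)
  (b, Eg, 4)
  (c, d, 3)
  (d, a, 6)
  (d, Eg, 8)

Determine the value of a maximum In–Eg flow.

11

Augment In→b→Eg: bottleneck 4, flow now 4.
Augment In→b→d→Eg: bottleneck 4, flow now 8.
Augment In→c→d→Eg: bottleneck 2, flow now 10.
Augment In→a→c→d→Eg: bottleneck 1, flow now 11.
No augmenting path remains; maximum flow = 11.
In the residual graph, reachable from In: {In, a, b, c}.
Min-cut edges: b→d (4), b→Eg (4), c→d (3); capacity 4 + 4 + 3 = 11.
This cut is saturated, so no flow can exceed 11.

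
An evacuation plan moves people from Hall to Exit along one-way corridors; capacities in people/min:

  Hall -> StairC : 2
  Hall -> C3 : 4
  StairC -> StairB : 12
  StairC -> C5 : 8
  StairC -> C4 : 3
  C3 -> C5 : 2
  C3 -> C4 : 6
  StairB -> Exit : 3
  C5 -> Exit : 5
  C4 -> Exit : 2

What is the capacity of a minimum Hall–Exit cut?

Augment Hall→StairC→StairB→Exit: bottleneck 2, flow now 2.
Augment Hall→C3→C5→Exit: bottleneck 2, flow now 4.
Augment Hall→C3→C4→Exit: bottleneck 2, flow now 6.
No augmenting path remains; maximum flow = 6.
By max-flow min-cut, the minimum cut capacity equals the max flow.
In the residual graph, reachable from Hall: {Hall}.
Min-cut edges: Hall→StairC (2), Hall→C3 (4); capacity 2 + 4 = 6.

6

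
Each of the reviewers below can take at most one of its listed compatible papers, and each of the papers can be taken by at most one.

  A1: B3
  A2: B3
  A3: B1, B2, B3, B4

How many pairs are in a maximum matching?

Unit-capacity flow: source→left, listed edges, right→sink; max matching = max flow.
Augmenting path A1→B3 (+1); matched 1.
Augmenting path A3→B1 (+1); matched 2.
No augmenting path remains; maximum matching = 2.
König certificate: {A3, B3} is a vertex cover of size 2 (every listed pair touches it), so no matching can be larger.

2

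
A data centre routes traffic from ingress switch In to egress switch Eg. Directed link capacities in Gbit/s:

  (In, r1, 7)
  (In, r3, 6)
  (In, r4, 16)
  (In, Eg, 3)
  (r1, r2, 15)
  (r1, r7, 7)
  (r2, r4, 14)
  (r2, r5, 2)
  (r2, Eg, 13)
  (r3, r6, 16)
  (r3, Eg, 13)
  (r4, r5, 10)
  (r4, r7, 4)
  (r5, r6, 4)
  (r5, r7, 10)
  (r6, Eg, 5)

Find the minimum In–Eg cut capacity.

20

Augment In→Eg: bottleneck 3, flow now 3.
Augment In→r3→Eg: bottleneck 6, flow now 9.
Augment In→r1→r2→Eg: bottleneck 7, flow now 16.
Augment In→r4→r5→r6→Eg: bottleneck 4, flow now 20.
No augmenting path remains; maximum flow = 20.
By max-flow min-cut, the minimum cut capacity equals the max flow.
In the residual graph, reachable from In: {In, r4, r5, r7}.
Min-cut edges: In→r1 (7), In→r3 (6), In→Eg (3), r5→r6 (4); capacity 7 + 6 + 3 + 4 = 20.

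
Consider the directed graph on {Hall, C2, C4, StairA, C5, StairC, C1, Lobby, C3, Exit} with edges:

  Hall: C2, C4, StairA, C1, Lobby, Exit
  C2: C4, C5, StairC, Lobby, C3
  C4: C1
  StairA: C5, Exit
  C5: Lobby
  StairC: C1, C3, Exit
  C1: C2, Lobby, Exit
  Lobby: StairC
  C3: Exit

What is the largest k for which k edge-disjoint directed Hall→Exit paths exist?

Assign every edge capacity 1; by Menger, the answer equals the max flow.
Path Hall→Exit (+1); total 1.
Path Hall→StairA→Exit (+1); total 2.
Path Hall→C1→Exit (+1); total 3.
Path Hall→C2→StairC→Exit (+1); total 4.
Path Hall→Lobby→StairC→C3→Exit (+1); total 5.
No residual Hall→Exit path; max flow = 5.
Certifying cut of size 5: {C1→Exit, C3→Exit, Hall→Exit, Hall→StairA, StairC→Exit}.

5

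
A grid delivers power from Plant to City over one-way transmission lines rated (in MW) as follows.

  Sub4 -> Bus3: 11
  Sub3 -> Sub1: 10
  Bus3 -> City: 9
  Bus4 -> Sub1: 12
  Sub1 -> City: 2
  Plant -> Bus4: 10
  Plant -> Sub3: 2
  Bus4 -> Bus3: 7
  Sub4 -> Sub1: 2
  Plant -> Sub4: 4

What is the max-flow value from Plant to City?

11

Augment Plant→Sub4→Sub1→City: bottleneck 2, flow now 2.
Augment Plant→Sub4→Bus3→City: bottleneck 2, flow now 4.
Augment Plant→Bus4→Bus3→City: bottleneck 7, flow now 11.
No augmenting path remains; maximum flow = 11.
In the residual graph, reachable from Plant: {Plant, Sub4, Bus4, Sub3, Sub1, Bus3}.
Min-cut edges: Sub1→City (2), Bus3→City (9); capacity 2 + 9 = 11.
This cut is saturated, so no flow can exceed 11.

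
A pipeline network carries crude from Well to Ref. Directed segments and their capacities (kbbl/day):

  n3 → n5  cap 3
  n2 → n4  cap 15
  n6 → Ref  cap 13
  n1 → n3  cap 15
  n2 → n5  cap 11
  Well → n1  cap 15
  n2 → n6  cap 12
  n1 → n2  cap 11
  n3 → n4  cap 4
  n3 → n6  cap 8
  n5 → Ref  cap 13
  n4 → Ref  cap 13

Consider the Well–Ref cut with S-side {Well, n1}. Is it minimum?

Given cut capacity: 11 + 15 = 26.
Augment Well→n1→n2→n4→Ref: bottleneck 11, flow now 11.
Augment Well→n1→n3→n4→Ref: bottleneck 2, flow now 13.
Augment Well→n1→n3→n5→Ref: bottleneck 2, flow now 15.
No augmenting path remains; maximum flow = 15.
In the residual graph, reachable from Well: {Well}.
Min-cut edges: Well→n1 (15); capacity 15 = 15.
Cut capacity 26 exceeds the max flow 15, so it is not minimum.

No — its capacity is 26, but the minimum cut has capacity 15.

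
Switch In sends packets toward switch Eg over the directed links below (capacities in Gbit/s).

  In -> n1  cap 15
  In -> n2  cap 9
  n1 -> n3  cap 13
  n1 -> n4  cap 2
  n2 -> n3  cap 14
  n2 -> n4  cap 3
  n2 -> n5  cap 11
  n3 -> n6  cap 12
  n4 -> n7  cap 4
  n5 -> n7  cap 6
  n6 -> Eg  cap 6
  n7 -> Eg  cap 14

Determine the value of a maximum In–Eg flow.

16

Augment In→n1→n3→n6→Eg: bottleneck 6, flow now 6.
Augment In→n1→n4→n7→Eg: bottleneck 2, flow now 8.
Augment In→n2→n4→n7→Eg: bottleneck 2, flow now 10.
Augment In→n2→n5→n7→Eg: bottleneck 6, flow now 16.
No augmenting path remains; maximum flow = 16.
In the residual graph, reachable from In: {In, n1, n2, n3, n4, n5, n6}.
Min-cut edges: n4→n7 (4), n5→n7 (6), n6→Eg (6); capacity 4 + 6 + 6 = 16.
This cut is saturated, so no flow can exceed 16.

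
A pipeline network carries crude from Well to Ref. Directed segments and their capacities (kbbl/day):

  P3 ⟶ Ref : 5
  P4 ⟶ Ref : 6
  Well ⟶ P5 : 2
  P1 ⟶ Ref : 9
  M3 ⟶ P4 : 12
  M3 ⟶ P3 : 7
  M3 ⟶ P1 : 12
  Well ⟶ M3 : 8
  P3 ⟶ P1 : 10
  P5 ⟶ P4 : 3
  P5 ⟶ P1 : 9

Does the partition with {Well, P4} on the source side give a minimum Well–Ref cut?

Given cut capacity: 2 + 8 + 6 = 16.
Augment Well→P5→P4→Ref: bottleneck 2, flow now 2.
Augment Well→M3→P4→Ref: bottleneck 4, flow now 6.
Augment Well→M3→P3→Ref: bottleneck 4, flow now 10.
No augmenting path remains; maximum flow = 10.
In the residual graph, reachable from Well: {Well}.
Min-cut edges: Well→P5 (2), Well→M3 (8); capacity 2 + 8 = 10.
Cut capacity 16 exceeds the max flow 10, so it is not minimum.

No — its capacity is 16, but the minimum cut has capacity 10.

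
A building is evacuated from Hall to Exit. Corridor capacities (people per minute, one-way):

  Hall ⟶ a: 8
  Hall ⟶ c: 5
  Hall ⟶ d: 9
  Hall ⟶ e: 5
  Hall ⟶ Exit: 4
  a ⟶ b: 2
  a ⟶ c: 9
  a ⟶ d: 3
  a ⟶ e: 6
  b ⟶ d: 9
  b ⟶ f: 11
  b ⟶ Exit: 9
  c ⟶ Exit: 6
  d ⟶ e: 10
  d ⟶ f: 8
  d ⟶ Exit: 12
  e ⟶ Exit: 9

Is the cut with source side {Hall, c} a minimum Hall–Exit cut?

Given cut capacity: 8 + 9 + 5 + 4 + 6 = 32.
Augment Hall→Exit: bottleneck 4, flow now 4.
Augment Hall→c→Exit: bottleneck 5, flow now 9.
Augment Hall→d→Exit: bottleneck 9, flow now 18.
Augment Hall→e→Exit: bottleneck 5, flow now 23.
Augment Hall→a→b→Exit: bottleneck 2, flow now 25.
Augment Hall→a→c→Exit: bottleneck 1, flow now 26.
Augment Hall→a→d→Exit: bottleneck 3, flow now 29.
Augment Hall→a→e→Exit: bottleneck 2, flow now 31.
No augmenting path remains; maximum flow = 31.
In the residual graph, reachable from Hall: {Hall}.
Min-cut edges: Hall→a (8), Hall→c (5), Hall→d (9), Hall→e (5), Hall→Exit (4); capacity 8 + 5 + 9 + 5 + 4 = 31.
Cut capacity 32 exceeds the max flow 31, so it is not minimum.

No — its capacity is 32, but the minimum cut has capacity 31.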